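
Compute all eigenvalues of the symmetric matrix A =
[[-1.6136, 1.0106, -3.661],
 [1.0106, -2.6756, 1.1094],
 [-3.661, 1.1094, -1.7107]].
sigma(A) ≈ {-6, -2, 2}

A is real symmetric, so its spectrum consists of real eigenvalues. Expanding the characteristic polynomial of the displayed matrix gives
  det(λ I - A) = p(λ) = λ^3 + (6)λ^2 + (-4)λ + (-24).
Solving p(λ) = 0 yields eigenvalues ≈ -6, -2, 2. (A is shown rounded to 4 decimals, so these recover the underlying integer eigenvalues to within that precision.)
Verification: the trace of A = -6 equals the sum of eigenvalues -6, and det(A) ≈ 23.9992 matches the eigenvalue product 24.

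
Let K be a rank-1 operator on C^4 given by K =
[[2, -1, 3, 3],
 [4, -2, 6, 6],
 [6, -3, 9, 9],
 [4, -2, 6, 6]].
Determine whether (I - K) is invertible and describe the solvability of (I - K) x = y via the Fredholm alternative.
(I - K) is invertible (det(I - K) = -14 ≠ 0), so for every y in C^4 the equation (I - K) x = y has a unique solution.

K has rank 1, so it is an outer product K = u v^T: every row of K is a multiple of one row vector. Reading off the entries, u = (-1, -2, -3, -2) and v = (-2, 1, -3, -3) (row i of K equals u_i·v^T). A rank-one matrix u v^T satisfies K u = u (v·u) and kills the (3)-dimensional subspace v^⊥, so its characteristic polynomial is lambda^3 (lambda - v·u) with v·u = tr K = 15. Hence the eigenvalues of I - K are 1 (multiplicity 3) and 1 - (15) = -14, so det(I - K) = -14. (Direct check: I - K =
[[-1, 1, -3, -3],
 [-4, 3, -6, -6],
 [-6, 3, -8, -9],
 [-4, 2, -6, -5]]
has determinant -14.) The finite-dimensional Fredholm alternative says: either (I - K) is invertible, or ker(I - K) ≠ {0} and then range(I - K) = ker((I - K)^*)^⊥, with dim ker(I - K) = dim ker((I - K)^*). Since det(I - K) ≠ 0, 1 is not an eigenvalue of K and ker(I - K) = {0}, so we are in the first case: for every y there is a unique x = (I - K)^(-1) y. Explicitly, by the Sherman–Morrison formula, (I - u v^T)^(-1) = I + u v^T/(1 - v·u), i.e. (I - K)^(-1) = I + K/(-14).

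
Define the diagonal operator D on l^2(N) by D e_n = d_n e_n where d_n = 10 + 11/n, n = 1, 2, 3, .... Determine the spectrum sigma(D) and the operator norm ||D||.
sigma(D) = {10 + 11/n : n ≥ 1} ∪ {10}; ||D|| = 21

A bounded diagonal operator on l^2 with diagonal entries d_n has spectrum equal to the closure of {d_n : n ≥ 1}: every d_n is an eigenvalue (with eigenvector e_n), so {d_n} ⊂ sigma(D); the spectrum is closed, so its closure is too; and for lambda not in the closure, (D - lambda I) has bounded inverse (the diagonal entries 1/(d_n - lambda) are bounded). For our sequence d_n = 10 + 11/n, n = 1, 2, 3, ...:
  - {d_n} = {10 + 11/n : n ≥ 1}; the only limit point is 10
  - closure = {10 + 11/n : n ≥ 1} ∪ {10}
For the norm: a diagonal operator has ||D|| = sup_n |d_n|. Here d_n = 10 + 11/n is positive and decreasing, so sup_n |d_n| = d_1 = 10 + 11 = 21. So ||D|| = 21.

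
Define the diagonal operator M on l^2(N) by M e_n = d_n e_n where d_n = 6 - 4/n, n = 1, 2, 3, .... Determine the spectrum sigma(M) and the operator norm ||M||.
sigma(M) = {6 - 4/n : n ≥ 1} ∪ {6}; ||M|| = 6

A bounded diagonal operator on l^2 with diagonal entries d_n has spectrum equal to the closure of {d_n : n ≥ 1}: every d_n is an eigenvalue (with eigenvector e_n), so {d_n} ⊂ sigma(M); the spectrum is closed, so its closure is too; and for lambda not in the closure, (M - lambda I) has bounded inverse (the diagonal entries 1/(d_n - lambda) are bounded). For our sequence d_n = 6 - 4/n, n = 1, 2, 3, ...:
  - {d_n} = {6 - 4/n : n ≥ 1}; the only limit point is 6
  - closure = {6 - 4/n : n ≥ 1} ∪ {6}
For the norm: a diagonal operator has ||M|| = sup_n |d_n|. Here d_n = 6 - 4/n increases monotonically from d_1 = 2 toward 6, with all terms in [2, 6); so sup_n |d_n| = 6 (the supremum is the limit, not attained). So ||M|| = 6.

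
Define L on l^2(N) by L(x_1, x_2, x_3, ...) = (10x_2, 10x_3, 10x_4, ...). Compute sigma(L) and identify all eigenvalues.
sigma(L) = closed disk {z in C : |z| ≤ 10}; sigma_p(L) = open disk {z in C : |z| < 10}

Note L = 10·V where V is the unit left shift (V x)_k = x_{k+1}; so sigma(L) = 10·sigma(V) and ||L|| = 10||V||. ||L x||^2 = 100sum_{k≥2} |x_k|^2 ≤ 100||x||^2, with equality on {x : x_1 = 0}, so ||L|| = 10. For any lambda with |lambda| < 10, set r = lambda/10 (|r| < 1); the vector x = (1, r, r^2, ...) is in l^2 and satisfies L x = 10(r, r^2, ...) = lambda x, so lambda is an eigenvalue. On the boundary |lambda| = 10 the geometric series diverges, so no l^2 eigenvector exists, but these lambda lie in the approximate point spectrum. Hence sigma(L) is the closed disk of radius 10 and sigma_p(L) is the open disk.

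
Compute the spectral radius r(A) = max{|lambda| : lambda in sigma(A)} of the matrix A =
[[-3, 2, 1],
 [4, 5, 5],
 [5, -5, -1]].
r(A) ≈ 3.7264

The eigenvalues of A are the roots of its characteristic polynomial. With M = A (coefficients from the trace, the sum of principal 2x2 minors, and det A):
  p(λ) = det(λ I - M) = λ^3 - λ^2 - 5λ + 47.
No integer candidate from the rational root theorem (±divisors of 47) is a root, so the roots are irrational. The cubic discriminant is Δ = -54700 < 0, so there is one real root and a complex-conjugate pair. p(-4) = -13 and p(-3) = 26 have opposite signs, so a root lies in (-4, -3); Newton's method refines it to λ ≈ -3.7264. Dividing out (λ - (-3.7264)) leaves approximately λ^2 - 4.7264λ + 12.6126. For λ^2 - 4.7264λ + 12.6126 the discriminant is -28.1115. It is negative, so the remaining roots are the complex-conjugate pair λ ≈ 2.3632 ± 2.651i. Their product equals the constant term, so |λ|^2 ≈ 12.6126 and |λ| ≈ 3.5514.
Thus the eigenvalues (to 4 decimals) are -3.7264 (modulus 3.7264); 2.3632 ± 2.651i (modulus 3.5514). The spectral radius is the largest modulus: r(A) ≈ 3.7264. (Cross-check: r(A) ≤ ||A||_2 ≈ 8.6905; equality holds whenever A is normal, though it can also hold for some non-normal A.)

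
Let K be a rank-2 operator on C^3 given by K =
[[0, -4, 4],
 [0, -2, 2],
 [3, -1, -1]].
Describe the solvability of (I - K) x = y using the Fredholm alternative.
(I - K) is invertible (det(I - K) = -4 ≠ 0), so for every y in C^3 the equation (I - K) x = y has a unique solution.

K has rank 2 and factors as K = U V^T = u1 v1^T + u2 v2^T with u1 = (-2, -1, 1), v1 = (0, 2, -2), u2 = (0, 0, 1), v2 = (3, -3, 1) (multiplying out reproduces the displayed K). The nonzero eigenvalues of U V^T coincide with those of the 2 x 2 matrix G = V^T U = [[v1·u1, v1·u2], [v2·u1, v2·u2]] = [[-4, -2], [-2, 1]], and by the Sylvester determinant identity det(I_3 - U V^T) = det(I_2 - V^T U) = det([[5, 2], [2, 0]]) = (5)(0) - (2)(2) = -4. (Direct check: I - K =
[[1, 4, -4],
 [0, 3, -2],
 [-3, 1, 2]]
has determinant -4.) The finite-dimensional Fredholm alternative says: either (I - K) is invertible, or ker(I - K) ≠ {0} and then range(I - K) = ker((I - K)^*)^⊥, with dim ker(I - K) = dim ker((I - K)^*). Since det(I - K) ≠ 0, 1 is not an eigenvalue of K and ker(I - K) = {0}, so we are in the first case: for every y there is a unique x = (I - K)^(-1) y. (Explicitly, by the Woodbury identity, (I - U V^T)^(-1) = I + U (I_2 - G)^(-1) V^T.)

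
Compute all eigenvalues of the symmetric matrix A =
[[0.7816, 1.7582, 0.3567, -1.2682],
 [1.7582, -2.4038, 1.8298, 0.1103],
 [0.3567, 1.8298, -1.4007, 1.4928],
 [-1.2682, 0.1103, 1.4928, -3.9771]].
sigma(A) ≈ {-5, -4, 0, 2}

A is real symmetric, so its spectrum consists of real eigenvalues. Expanding the characteristic polynomial of the displayed matrix gives
  det(λ I - A) = p(λ) = λ^4 + (7)λ^3 + (2)λ^2 + (-39.9988)λ + (0).
Solving p(λ) = 0 yields eigenvalues ≈ -5, -4, 0, 2. (A is shown rounded to 4 decimals, so these recover the underlying integer eigenvalues to within that precision.)
Verification: the trace of A = -7 equals the sum of eigenvalues -7, and det(A) ≈ 0.0005 matches the eigenvalue product 0.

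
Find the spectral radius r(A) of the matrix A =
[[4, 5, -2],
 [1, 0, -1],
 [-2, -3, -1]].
r(A) ≈ 5.9456

The eigenvalues of A are the roots of its characteristic polynomial. With M = A (coefficients from the trace, the sum of principal 2x2 minors, and det A):
  p(λ) = det(λ I - M) = λ^3 - 3λ^2 - 16λ - 9.
No integer candidate from the rational root theorem (±divisors of 9) is a root, so the roots are irrational. The cubic discriminant is Δ = 7753 > 0, so there are three distinct real roots. p(-3) = -15 and p(-2) = 3 have opposite signs, so a root lies in (-3, -2); Newton's method refines it to λ ≈ -2.2824. p(-1) = 3 and p(0) = -9 have opposite signs, so a root lies in (-1, 0); Newton's method refines it to λ ≈ -0.6632. p(5) = -39 and p(6) = 3 have opposite signs, so a root lies in (5, 6); Newton's method refines it to λ ≈ 5.9456. Check (Vieta): the three roots sum to 3, matching tr M = 3.
Thus the eigenvalues (to 4 decimals) are -2.2824 (modulus 2.2824); -0.6632 (modulus 0.6632); 5.9456 (modulus 5.9456). The spectral radius is the largest modulus: r(A) ≈ 5.9456. (Cross-check: r(A) ≤ ||A||_2 ≈ 7.4982; equality holds whenever A is normal, though it can also hold for some non-normal A.)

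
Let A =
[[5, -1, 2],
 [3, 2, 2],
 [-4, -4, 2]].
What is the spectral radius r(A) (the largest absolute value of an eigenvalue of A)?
r(A) ≈ 5.1924

The eigenvalues of A are the roots of its characteristic polynomial. With M = A (coefficients from the trace, the sum of principal 2x2 minors, and det A):
  p(λ) = det(λ I - M) = λ^3 - 9λ^2 + 43λ - 66.
No integer candidate from the rational root theorem (±divisors of 66) is a root, so the roots are irrational. The cubic discriminant is Δ = -18571 < 0, so there is one real root and a complex-conjugate pair. p(2) = -8 and p(3) = 9 have opposite signs, so a root lies in (2, 3); Newton's method refines it to λ ≈ 2.448. Dividing out (λ - (2.448)) leaves approximately λ^2 - 6.552λ + 26.9607. For λ^2 - 6.552λ + 26.9607 the discriminant is -64.9141. It is negative, so the remaining roots are the complex-conjugate pair λ ≈ 3.276 ± 4.0285i. Their product equals the constant term, so |λ|^2 ≈ 26.9607 and |λ| ≈ 5.1924.
Thus the eigenvalues (to 4 decimals) are 2.448 (modulus 2.448); 3.276 ± 4.0285i (modulus 5.1924). The spectral radius is the largest modulus: r(A) ≈ 5.1924. (Cross-check: r(A) ≤ ||A||_2 ≈ 7.6387; equality holds whenever A is normal, though it can also hold for some non-normal A.)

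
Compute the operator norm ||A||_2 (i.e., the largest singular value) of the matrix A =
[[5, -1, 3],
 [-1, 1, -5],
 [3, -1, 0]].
||A||_2 ≈ 7.5616 (= sqrt(largest eigenvalue of A^T A))

||A||_2 = sigma_max(A) = sqrt(lambda_max(A^T A)). Form the symmetric matrix M = A^T A =
[[35, -9, 20],
 [-9, 3, -8],
 [20, -8, 34]].
Its characteristic polynomial (trace, sum of principal 2x2 minors, determinant of M give the coefficients) is
  p(λ) = det(λ I - M) = λ^3 - 72λ^2 + 852λ - 256.
No integer candidate from the rational root theorem (±divisors of 256) is a root, so the roots are irrational. The cubic discriminant is Δ = 1187903232 > 0, so there are three distinct real roots. p(0) = -256 and p(1) = 525 have opposite signs, so a root lies in (0, 1); Newton's method refines it to λ ≈ 0.3085. p(14) = 304 and p(15) = -301 have opposite signs, so a root lies in (14, 15); Newton's method refines it to λ ≈ 14.5142. p(57) = -427 and p(58) = 2064 have opposite signs, so a root lies in (57, 58); Newton's method refines it to λ ≈ 57.1773. Check (Vieta): the three roots sum to 72, matching tr M = 72.
So the eigenvalues of A^T A are ≈ 0.3085, 14.5142, 57.1773 (all ≥ 0, as they must be for A^T A). The largest is λ_max ≈ 57.1773, hence ||A||_2 = sqrt(λ_max) ≈ 7.5616.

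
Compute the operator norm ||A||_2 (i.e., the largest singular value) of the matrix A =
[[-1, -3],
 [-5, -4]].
||A||_2 = sqrt((51 + sqrt(2117))/2) ≈ 6.9646 (= sqrt(largest eigenvalue of A^T A))

||A||_2 = sigma_max(A) = sqrt(lambda_max(A^T A)). Form the symmetric matrix M = A^T A =
[[26, 23],
 [23, 25]].
Its characteristic polynomial (trace, determinant of M give the coefficients) is
  p(λ) = det(λ I - M) = λ^2 - 51λ + 121.
For λ^2 - 51λ + 121 the discriminant is 2117. It is nonnegative but not a perfect square, so the roots are real and irrational: λ = (51 ± sqrt(2117))/2 ≈ 48.5054, 2.4946.
So the eigenvalues of A^T A are ≈ 2.4946, 48.5054 (all ≥ 0, as they must be for A^T A). The largest is λ_max = (51 + sqrt(2117))/2 ≈ 48.5054, hence ||A||_2 = sqrt(λ_max) = sqrt((51 + sqrt(2117))/2) ≈ 6.9646.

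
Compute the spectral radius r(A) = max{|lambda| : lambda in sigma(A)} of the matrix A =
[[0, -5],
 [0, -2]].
r(A) = 2

The eigenvalues of A are the roots of its characteristic polynomial. With M = A (coefficients from the trace and determinant):
  p(λ) = det(λ I - M) = λ^2 + 2λ.
For λ^2 + 2λ the discriminant is 4. It is a perfect square (2^2), so the roots are rational: λ = (-2 ± 2)/2 = 0, -2.
Thus the eigenvalues (to 4 decimals) are 0 (modulus 0); -2 (modulus 2). The spectral radius is the largest modulus: r(A) = 2. (Cross-check: r(A) ≤ ||A||_2 ≈ 5.3852; equality holds whenever A is normal, though it can also hold for some non-normal A.)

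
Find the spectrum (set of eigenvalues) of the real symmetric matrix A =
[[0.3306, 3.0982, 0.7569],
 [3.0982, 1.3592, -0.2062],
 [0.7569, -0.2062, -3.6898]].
sigma(A) ≈ {-4, -2, 4}

A is real symmetric, so its spectrum consists of real eigenvalues. Expanding the characteristic polynomial of the displayed matrix gives
  det(λ I - A) = p(λ) = λ^3 + (2)λ^2 + (-16)λ + (-32).
Solving p(λ) = 0 yields eigenvalues ≈ -4, -2, 4. (A is shown rounded to 4 decimals, so these recover the underlying integer eigenvalues to within that precision.)
Verification: the trace of A = -2 equals the sum of eigenvalues -2, and det(A) ≈ 32.0000 matches the eigenvalue product 32.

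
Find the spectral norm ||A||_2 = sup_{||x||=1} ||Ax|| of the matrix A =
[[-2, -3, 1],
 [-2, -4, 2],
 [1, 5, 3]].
||A||_2 ≈ 7.5902 (= sqrt(largest eigenvalue of A^T A))

||A||_2 = sigma_max(A) = sqrt(lambda_max(A^T A)). Form the symmetric matrix M = A^T A =
[[9, 19, -3],
 [19, 50, 4],
 [-3, 4, 14]].
Its characteristic polynomial (trace, sum of principal 2x2 minors, determinant of M give the coefficients) is
  p(λ) = det(λ I - M) = λ^3 - 73λ^2 + 890λ - 196.
No integer candidate from the rational root theorem (±divisors of 196) is a root, so the roots are irrational. The cubic discriminant is Δ = 1324412500 > 0, so there are three distinct real roots. p(0) = -196 and p(1) = 622 have opposite signs, so a root lies in (0, 1); Newton's method refines it to λ ≈ 0.2243. p(15) = 104 and p(16) = -548 have opposite signs, so a root lies in (15, 16); Newton's method refines it to λ ≈ 15.1652. p(57) = -1450 and p(58) = 964 have opposite signs, so a root lies in (57, 58); Newton's method refines it to λ ≈ 57.6105. Check (Vieta): the three roots sum to 73, matching tr M = 73.
So the eigenvalues of A^T A are ≈ 0.2243, 15.1652, 57.6105 (all ≥ 0, as they must be for A^T A). The largest is λ_max ≈ 57.6105, hence ||A||_2 = sqrt(λ_max) ≈ 7.5902.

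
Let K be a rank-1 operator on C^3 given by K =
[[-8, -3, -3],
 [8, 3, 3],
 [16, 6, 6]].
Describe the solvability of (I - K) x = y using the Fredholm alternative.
(I - K) is singular (det(I - K) = 0, i.e. 1 ∈ sigma(K)). (I - K) x = y is solvable iff y ⊥ ker((I - K)^*) = span{(-8, -3, -3)}, i.e. iff -8y_1 - 3y_2 - 3y_3 = 0. When solvable, the solutions are x = y + c·(1, -1, -2), c arbitrary (ker(I - K) = span{(1, -1, -2)}, dimension 1).

K has rank 1, so it is an outer product K = u v^T: every row of K is a multiple of one row vector. Reading off the entries, u = (1, -1, -2) and v = (-8, -3, -3) (row i of K equals u_i·v^T). A rank-one matrix u v^T satisfies K u = u (v·u) and kills the (2)-dimensional subspace v^⊥, so its characteristic polynomial is lambda^2 (lambda - v·u) with v·u = tr K = 1. Hence the eigenvalues of I - K are 1 (multiplicity 2) and 1 - (1) = 0, so det(I - K) = 0. (Direct check: I - K =
[[9, 3, 3],
 [-8, -2, -3],
 [-16, -6, -5]]
has determinant 0.) So 1 is an eigenvalue of K and (I - K) is not invertible. The finite-dimensional Fredholm alternative says: either (I - K) is invertible, or ker(I - K) ≠ {0} and then range(I - K) = ker((I - K)^*)^⊥, with dim ker(I - K) = dim ker((I - K)^*). We are in the second case, so we need both kernels. Kernel of I - K: (I - K) u = u - u (v·u) = u - u = 0, so ker(I - K) = span{u} = span{(1, -1, -2)} (it is exactly 1-dimensional because rank(I - K) = 2). Kernel of the adjoint: K is real, so (I - K)^* = I - K^T = I - v u^T, and (I - v u^T) v = v - v (u·v) = 0; hence ker((I - K)^*) = span{v} = span{(-8, -3, -3)}. Therefore (I - K) x = y is solvable iff <y, v> = 0, i.e. iff -8y_1 - 3y_2 - 3y_3 = 0. When this holds, K y = u (v·y) = 0, so (I - K) y = y and x = y is a particular solution; the full solution set is the line x = y + c·u = y + c·(1, -1, -2), c ∈ C.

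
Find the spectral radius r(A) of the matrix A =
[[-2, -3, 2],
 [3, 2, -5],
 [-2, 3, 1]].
r(A) ≈ 5.1299

The eigenvalues of A are the roots of its characteristic polynomial. With M = A (coefficients from the trace, the sum of principal 2x2 minors, and det A):
  p(λ) = det(λ I - M) = λ^3 - λ^2 + 24λ + 29.
No integer candidate from the rational root theorem (±divisors of 29) is a root, so the roots are irrational. The cubic discriminant is Δ = -89839 < 0, so there is one real root and a complex-conjugate pair. p(-2) = -31 and p(-1) = 3 have opposite signs, so a root lies in (-2, -1); Newton's method refines it to λ ≈ -1.102. Dividing out (λ - (-1.102)) leaves approximately λ^2 - 2.102λ + 26.3163. For λ^2 - 2.102λ + 26.3163 the discriminant is -100.847. It is negative, so the remaining roots are the complex-conjugate pair λ ≈ 1.051 ± 5.0211i. Their product equals the constant term, so |λ|^2 ≈ 26.3163 and |λ| ≈ 5.1299.
Thus the eigenvalues (to 4 decimals) are -1.102 (modulus 1.102); 1.051 ± 5.0211i (modulus 5.1299). The spectral radius is the largest modulus: r(A) ≈ 5.1299. (Cross-check: r(A) ≤ ||A||_2 ≈ 7.2154; equality holds whenever A is normal, though it can also hold for some non-normal A.)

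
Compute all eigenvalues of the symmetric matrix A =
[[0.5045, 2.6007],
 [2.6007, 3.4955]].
sigma(A) ≈ {-1, 5}

A is real symmetric, so its spectrum consists of real eigenvalues. Expanding the characteristic polynomial of the displayed matrix gives
  det(λ I - A) = p(λ) = λ^2 + (-4)λ + (-5).
Solving p(λ) = 0 yields eigenvalues ≈ -1, 5. (A is shown rounded to 4 decimals, so these recover the underlying integer eigenvalues to within that precision.)
Verification: the trace of A = 4 equals the sum of eigenvalues 4, and det(A) ≈ -5.0002 matches the eigenvalue product -5.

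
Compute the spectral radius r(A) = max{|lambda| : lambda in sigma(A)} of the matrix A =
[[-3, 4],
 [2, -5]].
r(A) = 7

The eigenvalues of A are the roots of its characteristic polynomial. With M = A (coefficients from the trace and determinant):
  p(λ) = det(λ I - M) = λ^2 + 8λ + 7.
For λ^2 + 8λ + 7 the discriminant is 36. It is a perfect square (6^2), so the roots are rational: λ = (-8 ± 6)/2 = -1, -7.
Thus the eigenvalues (to 4 decimals) are -1 (modulus 1); -7 (modulus 7). The spectral radius is the largest modulus: r(A) = 7. (Cross-check: r(A) ≤ ||A||_2 ≈ 7.2854; equality holds whenever A is normal, though it can also hold for some non-normal A.)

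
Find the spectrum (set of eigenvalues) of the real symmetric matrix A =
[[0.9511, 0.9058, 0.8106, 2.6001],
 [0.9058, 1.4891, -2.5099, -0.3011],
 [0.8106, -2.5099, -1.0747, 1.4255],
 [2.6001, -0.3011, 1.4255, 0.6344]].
sigma(A) ≈ {-3, -2, 3, 4}

A is real symmetric, so its spectrum consists of real eigenvalues. Expanding the characteristic polynomial of the displayed matrix gives
  det(λ I - A) = p(λ) = λ^4 + (-2)λ^3 + (-17)λ^2 + (17.9989)λ + (72.0019).
Solving p(λ) = 0 yields eigenvalues ≈ -3, -2, 3, 4. (A is shown rounded to 4 decimals, so these recover the underlying integer eigenvalues to within that precision.)
Verification: the trace of A = 2 equals the sum of eigenvalues 2, and det(A) ≈ 72.0019 matches the eigenvalue product 72.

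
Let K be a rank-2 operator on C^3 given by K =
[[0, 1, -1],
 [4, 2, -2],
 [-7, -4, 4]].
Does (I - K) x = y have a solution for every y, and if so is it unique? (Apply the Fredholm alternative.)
(I - K) is invertible (det(I - K) = -16 ≠ 0), so for every y in C^3 the equation (I - K) x = y has a unique solution.

K has rank 2 and factors as K = U V^T = u1 v1^T + u2 v2^T with u1 = (-2, 0, 1), v1 = (-1, -1, 1), u2 = (-1, 2, -3), v2 = (2, 1, -1) (multiplying out reproduces the displayed K). The nonzero eigenvalues of U V^T coincide with those of the 2 x 2 matrix G = V^T U = [[v1·u1, v1·u2], [v2·u1, v2·u2]] = [[3, -4], [-5, 3]], and by the Sylvester determinant identity det(I_3 - U V^T) = det(I_2 - V^T U) = det([[-2, 4], [5, -2]]) = (-2)(-2) - (4)(5) = -16. (Direct check: I - K =
[[1, -1, 1],
 [-4, -1, 2],
 [7, 4, -3]]
has determinant -16.) The finite-dimensional Fredholm alternative says: either (I - K) is invertible, or ker(I - K) ≠ {0} and then range(I - K) = ker((I - K)^*)^⊥, with dim ker(I - K) = dim ker((I - K)^*). Since det(I - K) ≠ 0, 1 is not an eigenvalue of K and ker(I - K) = {0}, so we are in the first case: for every y there is a unique x = (I - K)^(-1) y. (Explicitly, by the Woodbury identity, (I - U V^T)^(-1) = I + U (I_2 - G)^(-1) V^T.)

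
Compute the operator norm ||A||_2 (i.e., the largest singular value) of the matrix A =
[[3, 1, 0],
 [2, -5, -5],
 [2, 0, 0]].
||A||_2 ≈ 7.3734 (= sqrt(largest eigenvalue of A^T A))

||A||_2 = sigma_max(A) = sqrt(lambda_max(A^T A)). Form the symmetric matrix M = A^T A =
[[17, -7, -10],
 [-7, 26, 25],
 [-10, 25, 25]].
Its characteristic polynomial (trace, sum of principal 2x2 minors, determinant of M give the coefficients) is
  p(λ) = det(λ I - M) = λ^3 - 68λ^2 + 743λ - 100.
No integer candidate from the rational root theorem (±divisors of 100) is a root, so the roots are irrational. The cubic discriminant is Δ = 876885348 > 0, so there are three distinct real roots. p(0) = -100 and p(1) = 576 have opposite signs, so a root lies in (0, 1); Newton's method refines it to λ ≈ 0.1363. p(13) = 264 and p(14) = -282 have opposite signs, so a root lies in (13, 14); Newton's method refines it to λ ≈ 13.4961. p(54) = -802 and p(55) = 1440 have opposite signs, so a root lies in (54, 55); Newton's method refines it to λ ≈ 54.3676. Check (Vieta): the three roots sum to 68, matching tr M = 68.
So the eigenvalues of A^T A are ≈ 0.1363, 13.4961, 54.3676 (all ≥ 0, as they must be for A^T A). The largest is λ_max ≈ 54.3676, hence ||A||_2 = sqrt(λ_max) ≈ 7.3734.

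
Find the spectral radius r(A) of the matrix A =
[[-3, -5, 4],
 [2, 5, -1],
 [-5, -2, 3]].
r(A) ≈ 3.7329

The eigenvalues of A are the roots of its characteristic polynomial. With M = A (coefficients from the trace, the sum of principal 2x2 minors, and det A):
  p(λ) = det(λ I - M) = λ^3 - 5λ^2 + 19λ - 50.
No integer candidate from the rational root theorem (±divisors of 50) is a root, so the roots are irrational. The cubic discriminant is Δ = -25411 < 0, so there is one real root and a complex-conjugate pair. p(3) = -11 and p(4) = 10 have opposite signs, so a root lies in (3, 4); Newton's method refines it to λ ≈ 3.5883. Dividing out (λ - (3.5883)) leaves approximately λ^2 - 1.4117λ + 13.9343. For λ^2 - 1.4117λ + 13.9343 the discriminant is -53.7443. It is negative, so the remaining roots are the complex-conjugate pair λ ≈ 0.7059 ± 3.6655i. Their product equals the constant term, so |λ|^2 ≈ 13.9343 and |λ| ≈ 3.7329.
Thus the eigenvalues (to 4 decimals) are 3.5883 (modulus 3.5883); 0.7059 ± 3.6655i (modulus 3.7329). The spectral radius is the largest modulus: r(A) ≈ 3.7329. (Cross-check: r(A) ≤ ||A||_2 ≈ 10.232; equality holds whenever A is normal, though it can also hold for some non-normal A.)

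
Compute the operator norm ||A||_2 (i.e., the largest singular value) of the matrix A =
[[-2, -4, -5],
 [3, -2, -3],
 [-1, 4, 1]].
||A||_2 ≈ 8.0959 (= sqrt(largest eigenvalue of A^T A))

||A||_2 = sigma_max(A) = sqrt(lambda_max(A^T A)). Form the symmetric matrix M = A^T A =
[[14, -2, 0],
 [-2, 36, 30],
 [0, 30, 35]].
Its characteristic polynomial (trace, sum of principal 2x2 minors, determinant of M give the coefficients) is
  p(λ) = det(λ I - M) = λ^3 - 85λ^2 + 1350λ - 4900.
No integer candidate from the rational root theorem (±divisors of 4900) is a root, so the roots are irrational. The cubic discriminant is Δ = 761892500 > 0, so there are three distinct real roots. p(5) = -150 and p(6) = 356 have opposite signs, so a root lies in (5, 6); Newton's method refines it to λ ≈ 5.2697. p(14) = 84 and p(15) = -400 have opposite signs, so a root lies in (14, 15); Newton's method refines it to λ ≈ 14.1867. p(65) = -1650 and p(66) = 1436 have opposite signs, so a root lies in (65, 66); Newton's method refines it to λ ≈ 65.5436. Check (Vieta): the three roots sum to 85, matching tr M = 85.
So the eigenvalues of A^T A are ≈ 5.2697, 14.1867, 65.5436 (all ≥ 0, as they must be for A^T A). The largest is λ_max ≈ 65.5436, hence ||A||_2 = sqrt(λ_max) ≈ 8.0959.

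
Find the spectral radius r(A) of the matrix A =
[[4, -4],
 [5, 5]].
r(A) = sqrt(40) ≈ 6.3246

The eigenvalues of A are the roots of its characteristic polynomial. With M = A (coefficients from the trace and determinant):
  p(λ) = det(λ I - M) = λ^2 - 9λ + 40.
For λ^2 - 9λ + 40 the discriminant is -79. It is negative, so the roots are the complex-conjugate pair λ = 9/2 ± (sqrt(79)/2) i ≈ 4.5 ± 4.4441i. For a conjugate pair the product of the roots equals the constant term, so |λ|^2 = 40 and |λ| = sqrt(40) ≈ 6.3246.
Thus the eigenvalues (to 4 decimals) are 4.5 ± 4.4441i (modulus 6.3246). The spectral radius is the largest modulus: r(A) = sqrt(40) ≈ 6.3246. (Cross-check: r(A) ≤ ||A||_2 ≈ 7.0711; equality holds whenever A is normal, though it can also hold for some non-normal A.)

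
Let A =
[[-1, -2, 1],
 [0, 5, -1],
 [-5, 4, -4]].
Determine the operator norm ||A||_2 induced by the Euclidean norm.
||A||_2 ≈ 8.4889 (= sqrt(largest eigenvalue of A^T A))

||A||_2 = sigma_max(A) = sqrt(lambda_max(A^T A)). Form the symmetric matrix M = A^T A =
[[26, -18, 19],
 [-18, 45, -23],
 [19, -23, 18]].
Its characteristic polynomial (trace, sum of principal 2x2 minors, determinant of M give the coefficients) is
  p(λ) = det(λ I - M) = λ^3 - 89λ^2 + 1234λ - 961.
No integer candidate from the rational root theorem (±divisors of 961) is a root, so the roots are irrational. The cubic discriminant is Δ = 3710360905 > 0, so there are three distinct real roots. p(0) = -961 and p(1) = 185 have opposite signs, so a root lies in (0, 1); Newton's method refines it to λ ≈ 0.8277. p(16) = 95 and p(17) = -791 have opposite signs, so a root lies in (16, 17); Newton's method refines it to λ ≈ 16.1117. p(72) = -241 and p(73) = 3857 have opposite signs, so a root lies in (72, 73); Newton's method refines it to λ ≈ 72.0606. Check (Vieta): the three roots sum to 89, matching tr M = 89.
So the eigenvalues of A^T A are ≈ 0.8277, 16.1117, 72.0606 (all ≥ 0, as they must be for A^T A). The largest is λ_max ≈ 72.0606, hence ||A||_2 = sqrt(λ_max) ≈ 8.4889.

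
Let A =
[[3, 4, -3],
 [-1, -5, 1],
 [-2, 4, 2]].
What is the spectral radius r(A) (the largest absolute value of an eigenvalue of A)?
r(A) = 5

The eigenvalues of A are the roots of its characteristic polynomial. With M = A (coefficients from the trace, the sum of principal 2x2 minors, and det A):
  p(λ) = det(λ I - M) = λ^3 - 25λ.
The constant term is 0, so λ = 0 is a root. Dividing out λ leaves p(λ) = λ(λ^2 - 25). For λ^2 - 25 the discriminant is 100. It is a perfect square (10^2), so the roots are rational: λ = (0 ± 10)/2 = 5, -5.
Thus the eigenvalues (to 4 decimals) are 5 (modulus 5); -5 (modulus 5); 0 (modulus 0). The spectral radius is the largest modulus: r(A) = 5. (Cross-check: r(A) ≤ ||A||_2 ≈ 7.8609; equality holds whenever A is normal, though it can also hold for some non-normal A.)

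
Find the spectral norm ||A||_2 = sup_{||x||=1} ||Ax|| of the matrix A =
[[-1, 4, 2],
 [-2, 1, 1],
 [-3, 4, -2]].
||A||_2 ≈ 6.6222 (= sqrt(largest eigenvalue of A^T A))

||A||_2 = sigma_max(A) = sqrt(lambda_max(A^T A)). Form the symmetric matrix M = A^T A =
[[14, -18, 2],
 [-18, 33, 1],
 [2, 1, 9]].
Its characteristic polynomial (trace, sum of principal 2x2 minors, determinant of M give the coefficients) is
  p(λ) = det(λ I - M) = λ^3 - 56λ^2 + 556λ - 1024.
No integer candidate from the rational root theorem (±divisors of 1024) is a root, so the roots are irrational. The cubic discriminant is Δ = 108196096 > 0, so there are three distinct real roots. p(2) = -128 and p(3) = 167 have opposite signs, so a root lies in (2, 3); Newton's method refines it to λ ≈ 2.3945. p(9) = 173 and p(10) = -64 have opposite signs, so a root lies in (9, 10); Newton's method refines it to λ ≈ 9.7514. p(43) = -1153 and p(44) = 208 have opposite signs, so a root lies in (43, 44); Newton's method refines it to λ ≈ 43.854. Check (Vieta): the three roots sum to 56, matching tr M = 56.
So the eigenvalues of A^T A are ≈ 2.3945, 9.7514, 43.854 (all ≥ 0, as they must be for A^T A). The largest is λ_max ≈ 43.854, hence ||A||_2 = sqrt(λ_max) ≈ 6.6222.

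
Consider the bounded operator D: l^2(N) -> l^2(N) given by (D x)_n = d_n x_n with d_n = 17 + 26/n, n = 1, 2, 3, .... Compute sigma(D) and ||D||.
sigma(D) = {17 + 26/n : n ≥ 1} ∪ {17}; ||D|| = 43

A bounded diagonal operator on l^2 with diagonal entries d_n has spectrum equal to the closure of {d_n : n ≥ 1}: every d_n is an eigenvalue (with eigenvector e_n), so {d_n} ⊂ sigma(D); the spectrum is closed, so its closure is too; and for lambda not in the closure, (D - lambda I) has bounded inverse (the diagonal entries 1/(d_n - lambda) are bounded). For our sequence d_n = 17 + 26/n, n = 1, 2, 3, ...:
  - {d_n} = {17 + 26/n : n ≥ 1}; the only limit point is 17
  - closure = {17 + 26/n : n ≥ 1} ∪ {17}
For the norm: a diagonal operator has ||D|| = sup_n |d_n|. Here d_n = 17 + 26/n is positive and decreasing, so sup_n |d_n| = d_1 = 17 + 26 = 43. So ||D|| = 43.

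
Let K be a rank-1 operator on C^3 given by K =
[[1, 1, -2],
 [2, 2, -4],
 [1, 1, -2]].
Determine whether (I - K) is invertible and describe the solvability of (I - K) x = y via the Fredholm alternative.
(I - K) is singular (det(I - K) = 0, i.e. 1 ∈ sigma(K)). (I - K) x = y is solvable iff y ⊥ ker((I - K)^*) = span{(1, 1, -2)}, i.e. iff y_1 + y_2 - 2y_3 = 0. When solvable, the solutions are x = y + c·(1, 2, 1), c arbitrary (ker(I - K) = span{(1, 2, 1)}, dimension 1).

K has rank 1, so it is an outer product K = u v^T: every row of K is a multiple of one row vector. Reading off the entries, u = (1, 2, 1) and v = (1, 1, -2) (row i of K equals u_i·v^T). A rank-one matrix u v^T satisfies K u = u (v·u) and kills the (2)-dimensional subspace v^⊥, so its characteristic polynomial is lambda^2 (lambda - v·u) with v·u = tr K = 1. Hence the eigenvalues of I - K are 1 (multiplicity 2) and 1 - (1) = 0, so det(I - K) = 0. (Direct check: I - K =
[[0, -1, 2],
 [-2, -1, 4],
 [-1, -1, 3]]
has determinant 0.) So 1 is an eigenvalue of K and (I - K) is not invertible. The finite-dimensional Fredholm alternative says: either (I - K) is invertible, or ker(I - K) ≠ {0} and then range(I - K) = ker((I - K)^*)^⊥, with dim ker(I - K) = dim ker((I - K)^*). We are in the second case, so we need both kernels. Kernel of I - K: (I - K) u = u - u (v·u) = u - u = 0, so ker(I - K) = span{u} = span{(1, 2, 1)} (it is exactly 1-dimensional because rank(I - K) = 2). Kernel of the adjoint: K is real, so (I - K)^* = I - K^T = I - v u^T, and (I - v u^T) v = v - v (u·v) = 0; hence ker((I - K)^*) = span{v} = span{(1, 1, -2)}. Therefore (I - K) x = y is solvable iff <y, v> = 0, i.e. iff y_1 + y_2 - 2y_3 = 0. When this holds, K y = u (v·y) = 0, so (I - K) y = y and x = y is a particular solution; the full solution set is the line x = y + c·u = y + c·(1, 2, 1), c ∈ C.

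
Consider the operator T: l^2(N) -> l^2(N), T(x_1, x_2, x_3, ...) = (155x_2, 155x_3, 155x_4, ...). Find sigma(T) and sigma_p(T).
sigma(T) = closed disk {z in C : |z| ≤ 155}; sigma_p(T) = open disk {z in C : |z| < 155}

Note T = 155·V where V is the unit left shift (V x)_k = x_{k+1}; so sigma(T) = 155·sigma(V) and ||T|| = 155||V||. ||T x||^2 = 24025sum_{k≥2} |x_k|^2 ≤ 24025||x||^2, with equality on {x : x_1 = 0}, so ||T|| = 155. For any lambda with |lambda| < 155, set r = lambda/155 (|r| < 1); the vector x = (1, r, r^2, ...) is in l^2 and satisfies T x = 155(r, r^2, ...) = lambda x, so lambda is an eigenvalue. On the boundary |lambda| = 155 the geometric series diverges, so no l^2 eigenvector exists, but these lambda lie in the approximate point spectrum. Hence sigma(T) is the closed disk of radius 155 and sigma_p(T) is the open disk.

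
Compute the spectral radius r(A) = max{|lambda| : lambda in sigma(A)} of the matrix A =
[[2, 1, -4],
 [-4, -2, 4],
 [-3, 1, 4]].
r(A) ≈ 6.7901

The eigenvalues of A are the roots of its characteristic polynomial. With M = A (coefficients from the trace, the sum of principal 2x2 minors, and det A):
  p(λ) = det(λ I - M) = λ^3 - 4λ^2 - 16λ - 20.
No integer candidate from the rational root theorem (±divisors of 20) is a root, so the roots are irrational. The cubic discriminant is Δ = -18480 < 0, so there is one real root and a complex-conjugate pair. p(6) = -44 and p(7) = 15 have opposite signs, so a root lies in (6, 7); Newton's method refines it to λ ≈ 6.7901. Dividing out (λ - (6.7901)) leaves approximately λ^2 + 2.7901λ + 2.9454. For λ^2 + 2.7901λ + 2.9454 the discriminant is -3.9969. It is negative, so the remaining roots are the complex-conjugate pair λ ≈ -1.3951 ± 0.9996i. Their product equals the constant term, so |λ|^2 ≈ 2.9454 and |λ| ≈ 1.7162.
Thus the eigenvalues (to 4 decimals) are 6.7901 (modulus 6.7901); -1.3951 ± 0.9996i (modulus 1.7162). The spectral radius is the largest modulus: r(A) ≈ 6.7901. (Cross-check: r(A) ≤ ||A||_2 ≈ 8.7927; equality holds whenever A is normal, though it can also hold for some non-normal A.)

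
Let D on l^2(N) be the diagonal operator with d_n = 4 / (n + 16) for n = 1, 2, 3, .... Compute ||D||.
||D|| = 4/17 (attained at n = 1)

For D diagonal, ||D|| = sup_n |d_n| = sup_n 4/(n + 16). This is positive and strictly decreasing in n, so the supremum is attained at n = 1: d_1 = 4/(1 + 16) = 4/17. Hence ||D|| = 4/17.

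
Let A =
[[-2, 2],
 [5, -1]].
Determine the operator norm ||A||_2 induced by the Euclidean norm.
||A||_2 = sqrt(32) ≈ 5.6569 (= sqrt(largest eigenvalue of A^T A))

||A||_2 = sigma_max(A) = sqrt(lambda_max(A^T A)). Form the symmetric matrix M = A^T A =
[[29, -9],
 [-9, 5]].
Its characteristic polynomial (trace, determinant of M give the coefficients) is
  p(λ) = det(λ I - M) = λ^2 - 34λ + 64.
For λ^2 - 34λ + 64 the discriminant is 900. It is a perfect square (30^2), so the roots are rational: λ = (34 ± 30)/2 = 32, 2.
So the eigenvalues of A^T A are ≈ 2, 32 (all ≥ 0, as they must be for A^T A). The largest is λ_max = 32, hence ||A||_2 = sqrt(λ_max) = sqrt(32) ≈ 5.6569.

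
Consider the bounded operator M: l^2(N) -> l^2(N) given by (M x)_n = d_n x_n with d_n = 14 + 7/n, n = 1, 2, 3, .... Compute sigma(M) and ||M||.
sigma(M) = {14 + 7/n : n ≥ 1} ∪ {14}; ||M|| = 21

A bounded diagonal operator on l^2 with diagonal entries d_n has spectrum equal to the closure of {d_n : n ≥ 1}: every d_n is an eigenvalue (with eigenvector e_n), so {d_n} ⊂ sigma(M); the spectrum is closed, so its closure is too; and for lambda not in the closure, (M - lambda I) has bounded inverse (the diagonal entries 1/(d_n - lambda) are bounded). For our sequence d_n = 14 + 7/n, n = 1, 2, 3, ...:
  - {d_n} = {14 + 7/n : n ≥ 1}; the only limit point is 14
  - closure = {14 + 7/n : n ≥ 1} ∪ {14}
For the norm: a diagonal operator has ||M|| = sup_n |d_n|. Here d_n = 14 + 7/n is positive and decreasing, so sup_n |d_n| = d_1 = 14 + 7 = 21. So ||M|| = 21.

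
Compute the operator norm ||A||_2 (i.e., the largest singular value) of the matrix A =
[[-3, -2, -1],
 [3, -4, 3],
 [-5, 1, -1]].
||A||_2 ≈ 7.5076 (= sqrt(largest eigenvalue of A^T A))

||A||_2 = sigma_max(A) = sqrt(lambda_max(A^T A)). Form the symmetric matrix M = A^T A =
[[43, -11, 17],
 [-11, 21, -11],
 [17, -11, 11]].
Its characteristic polynomial (trace, sum of principal 2x2 minors, determinant of M give the coefficients) is
  p(λ) = det(λ I - M) = λ^3 - 75λ^2 + 1076λ - 1444.
No integer candidate from the rational root theorem (±divisors of 1444) is a root, so the roots are irrational. The cubic discriminant is Δ = 1133927824 > 0, so there are three distinct real roots. p(1) = -442 and p(2) = 416 have opposite signs, so a root lies in (1, 2); Newton's method refines it to λ ≈ 1.4946. p(17) = 86 and p(18) = -544 have opposite signs, so a root lies in (17, 18); Newton's method refines it to λ ≈ 17.1409. p(56) = -772 and p(57) = 1406 have opposite signs, so a root lies in (56, 57); Newton's method refines it to λ ≈ 56.3645. Check (Vieta): the three roots sum to 75, matching tr M = 75.
So the eigenvalues of A^T A are ≈ 1.4946, 17.1409, 56.3645 (all ≥ 0, as they must be for A^T A). The largest is λ_max ≈ 56.3645, hence ||A||_2 = sqrt(λ_max) ≈ 7.5076.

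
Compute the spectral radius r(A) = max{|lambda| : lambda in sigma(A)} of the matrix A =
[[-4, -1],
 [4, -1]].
r(A) = sqrt(8) ≈ 2.8284

The eigenvalues of A are the roots of its characteristic polynomial. With M = A (coefficients from the trace and determinant):
  p(λ) = det(λ I - M) = λ^2 + 5λ + 8.
For λ^2 + 5λ + 8 the discriminant is -7. It is negative, so the roots are the complex-conjugate pair λ = -5/2 ± (sqrt(7)/2) i ≈ -2.5 ± 1.3229i. For a conjugate pair the product of the roots equals the constant term, so |λ|^2 = 8 and |λ| = sqrt(8) ≈ 2.8284.
Thus the eigenvalues (to 4 decimals) are -2.5 ± 1.3229i (modulus 2.8284). The spectral radius is the largest modulus: r(A) = sqrt(8) ≈ 2.8284. (Cross-check: r(A) ≤ ||A||_2 ≈ 5.6569; equality holds whenever A is normal, though it can also hold for some non-normal A.)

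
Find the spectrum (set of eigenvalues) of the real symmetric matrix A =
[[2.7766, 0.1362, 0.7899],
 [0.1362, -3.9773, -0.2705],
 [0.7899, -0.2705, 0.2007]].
sigma(A) ≈ {-4, 0, 3}

A is real symmetric, so its spectrum consists of real eigenvalues. Expanding the characteristic polynomial of the displayed matrix gives
  det(λ I - A) = p(λ) = λ^3 + (1)λ^2 + (-12)λ + (0).
Solving p(λ) = 0 yields eigenvalues ≈ -4, 0, 3. (A is shown rounded to 4 decimals, so these recover the underlying integer eigenvalues to within that precision.)
Verification: the trace of A = -1 equals the sum of eigenvalues -1, and det(A) ≈ 0.0001 matches the eigenvalue product 0.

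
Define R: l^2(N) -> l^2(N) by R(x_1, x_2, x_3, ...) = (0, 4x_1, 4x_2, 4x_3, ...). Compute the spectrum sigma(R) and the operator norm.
sigma(R) = closed disk {z in C : |z| ≤ 4}; ||R|| = 4

Note R = 4·U where U is the unit right shift (U x)_k = x_{k-1} (with x_0 := 0); so ||R|| = 4||U|| and sigma(R) = 4·sigma(U). ||R x||^2 = sum_{k≥1} |4x_k|^2 = 16||x||^2, so ||R|| = 4 and sigma(R) ⊂ {|z| ≤ 4}. For any |lambda| < 4, the equation (R - lambda I) x = 0 forces x_1 = 0, then 4x_k = lambda x_{k+1} ⇒ x = 0, so R has no eigenvalues. But (R - lambda I) is not surjective for |lambda| < 4: solving (R - lambda I) x = e_1 would require x_n proportional to (lambda/4)^(-n), which is not in l^2. So every |lambda| < 4 lies in the residual spectrum. The boundary |lambda| = 4 is in the approximate point spectrum (the spectrum is closed). Hence sigma(R) is the closed disk of radius 4.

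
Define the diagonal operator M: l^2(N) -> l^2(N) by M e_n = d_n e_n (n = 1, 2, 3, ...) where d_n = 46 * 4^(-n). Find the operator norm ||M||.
||M|| = 23/2 (attained at n = 1)

For M diagonal, ||M|| = sup_n |d_n|. The sequence d_n = 46 * 4^(-n) is positive and strictly decreasing (ratio 4^(-1) < 1), so the supremum is d_1 = 46/4 = 23/2. Hence ||M|| = 23/2.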